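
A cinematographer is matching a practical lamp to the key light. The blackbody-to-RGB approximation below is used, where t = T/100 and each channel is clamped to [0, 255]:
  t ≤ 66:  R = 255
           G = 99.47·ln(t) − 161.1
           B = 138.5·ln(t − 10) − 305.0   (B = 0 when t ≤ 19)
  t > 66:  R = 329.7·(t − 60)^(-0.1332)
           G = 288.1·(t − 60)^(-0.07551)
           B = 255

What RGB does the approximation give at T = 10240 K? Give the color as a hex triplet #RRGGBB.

t = 10240/100 = 102.4; the t > 66 branch applies.
R = 329.7·(102.4 − 60)^(-0.1332) = 329.7·42.4^(-0.1332) = 329.7·0.60706 = 200.149.
G = 288.1·(102.4 − 60)^(-0.07551) = 288.1·42.4^(-0.07551) = 288.1·0.75356 = 217.101.
B = 255 by definition for t > 66.
Rounded: (200, 217, 255).
In hex: #C8D9FF.

#C8D9FF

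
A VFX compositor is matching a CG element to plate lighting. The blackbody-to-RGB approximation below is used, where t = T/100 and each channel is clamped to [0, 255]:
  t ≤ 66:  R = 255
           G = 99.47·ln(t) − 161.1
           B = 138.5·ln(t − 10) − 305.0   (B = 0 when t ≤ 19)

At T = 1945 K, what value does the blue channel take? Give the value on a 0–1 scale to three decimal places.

0.024

t = 1945/100 = 19.45; the t ≤ 66 branch applies.
B = 138.5·ln(19.45 − 10) − 305.0 = 138.5·ln 9.45 − 305.0 = 138.5·2.2460 − 305.0 = 6.073.
On a 0–1 scale: 6.073/255 = 0.0238 → 0.024.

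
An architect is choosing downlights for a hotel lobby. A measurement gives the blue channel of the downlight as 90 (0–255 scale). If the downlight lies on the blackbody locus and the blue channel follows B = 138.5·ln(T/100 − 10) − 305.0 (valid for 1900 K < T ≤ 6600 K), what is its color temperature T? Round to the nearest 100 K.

2700 K

ln(t − 10) = (90 + 305.0) / 138.5 = 2.8520.
t − 10 = e^2.8520 = 17.322, so t = 27.322.
T = 100·t = 2732 K → 2700 K to the nearest 100 K.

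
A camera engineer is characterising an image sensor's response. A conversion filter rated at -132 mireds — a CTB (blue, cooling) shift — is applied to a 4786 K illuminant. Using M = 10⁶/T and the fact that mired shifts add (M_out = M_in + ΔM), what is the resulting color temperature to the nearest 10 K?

13000 K

M_in = 10⁶/4786 = 208.94 mireds.
M_out = 208.94 + (-132) = 76.94 mireds.
T_out = 10⁶/76.94 = 12996.7 K → 13000 K.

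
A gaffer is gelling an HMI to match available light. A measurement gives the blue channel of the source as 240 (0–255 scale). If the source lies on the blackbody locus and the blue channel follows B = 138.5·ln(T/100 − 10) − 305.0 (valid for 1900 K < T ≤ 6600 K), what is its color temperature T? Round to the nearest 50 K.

6100 K

ln(t − 10) = (240 + 305.0) / 138.5 = 3.9350.
t − 10 = e^3.9350 = 51.163, so t = 61.163.
T = 100·t = 6116 K → 6100 K to the nearest 50 K.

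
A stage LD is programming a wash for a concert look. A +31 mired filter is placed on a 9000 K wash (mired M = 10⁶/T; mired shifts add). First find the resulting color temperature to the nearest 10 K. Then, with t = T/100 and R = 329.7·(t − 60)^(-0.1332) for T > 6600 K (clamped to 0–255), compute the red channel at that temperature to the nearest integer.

241

M_in = 10⁶/9000 = 111.11; M_out = 111.11 + (+31) = 142.11.
T_out = 10⁶/142.11 = 7036.7 K → 7040 K; t = 70.4.
R = 329.7·(70.4 − 60)^(-0.1332) = 329.7·10.4^(-0.1332) = 329.7·0.73203 = 241.352.
Rounded: 241.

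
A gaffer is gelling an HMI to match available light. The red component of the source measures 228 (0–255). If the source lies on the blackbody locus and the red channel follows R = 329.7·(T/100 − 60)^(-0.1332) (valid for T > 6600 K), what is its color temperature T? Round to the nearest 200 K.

(t − 60)^(-0.1332) = 228/329.7 = 0.69154.
t − 60 = 0.69154^(1/-0.1332) = 0.69154^(-7.508) = 15.943, so t = 75.943.
T = 100·t = 7594 K → 7600 K to the nearest 200 K.

7600 K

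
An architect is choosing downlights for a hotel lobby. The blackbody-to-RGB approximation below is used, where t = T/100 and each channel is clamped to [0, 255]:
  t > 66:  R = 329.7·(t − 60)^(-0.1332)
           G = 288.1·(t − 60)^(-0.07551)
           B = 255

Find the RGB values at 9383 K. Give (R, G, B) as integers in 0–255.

(206, 221, 255)

t = 9383/100 = 93.83; the t > 66 branch applies.
R = 329.7·(93.83 − 60)^(-0.1332) = 329.7·33.83^(-0.1332) = 329.7·0.62560 = 206.260.
G = 288.1·(93.83 − 60)^(-0.07551) = 288.1·33.83^(-0.07551) = 288.1·0.76652 = 220.834.
B = 255 by definition for t > 66.
Rounded: (206, 221, 255).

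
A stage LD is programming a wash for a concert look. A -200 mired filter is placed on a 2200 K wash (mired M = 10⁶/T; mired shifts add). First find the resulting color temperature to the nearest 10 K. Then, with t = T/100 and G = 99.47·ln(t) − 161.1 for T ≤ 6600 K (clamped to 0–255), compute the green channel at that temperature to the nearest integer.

M_in = 10⁶/2200 = 454.55; M_out = 454.55 + (-200) = 254.55.
T_out = 10⁶/254.55 = 3928.6 K → 3930 K; t = 39.3.
G = 99.47·ln 39.3 − 161.1 = 99.47·3.6712 − 161.1 = 204.077.
Rounded: 204.

204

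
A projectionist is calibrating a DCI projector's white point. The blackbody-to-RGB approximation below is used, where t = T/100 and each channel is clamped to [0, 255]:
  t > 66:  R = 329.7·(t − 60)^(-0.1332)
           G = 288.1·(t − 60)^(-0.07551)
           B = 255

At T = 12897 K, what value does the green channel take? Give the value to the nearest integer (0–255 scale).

209

t = 12897/100 = 128.97; the t > 66 branch applies.
G = 288.1·(128.97 − 60)^(-0.07551) = 288.1·68.97^(-0.07551) = 288.1·0.72638 = 209.270.
Rounded: 209.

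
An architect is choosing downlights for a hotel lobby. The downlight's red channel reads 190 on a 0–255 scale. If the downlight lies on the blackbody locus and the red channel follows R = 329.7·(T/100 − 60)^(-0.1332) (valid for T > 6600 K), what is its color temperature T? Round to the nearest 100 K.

(t − 60)^(-0.1332) = 190/329.7 = 0.57628.
t − 60 = 0.57628^(1/-0.1332) = 0.57628^(-7.508) = 62.667, so t = 122.667.
T = 100·t = 12267 K → 12300 K to the nearest 100 K.

12300 K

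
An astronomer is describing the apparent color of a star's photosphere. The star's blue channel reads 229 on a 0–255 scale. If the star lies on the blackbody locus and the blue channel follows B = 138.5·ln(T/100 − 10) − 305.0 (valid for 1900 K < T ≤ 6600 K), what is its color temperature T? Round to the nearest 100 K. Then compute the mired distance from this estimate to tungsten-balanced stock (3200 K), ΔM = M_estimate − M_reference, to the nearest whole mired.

ln(t − 10) = (229 + 305.0) / 138.5 = 3.8556.
t − 10 = e^3.8556 = 47.257, so t = 57.257.
T = 100·t = 5726 K → 5700 K to the nearest 100 K.
M_estimate = 10⁶/5700 = 175.44; M_reference = 10⁶/3200 = 312.50.
ΔM = 175.44 − 312.50 = -137.06 → -137 mireds.

-137 mireds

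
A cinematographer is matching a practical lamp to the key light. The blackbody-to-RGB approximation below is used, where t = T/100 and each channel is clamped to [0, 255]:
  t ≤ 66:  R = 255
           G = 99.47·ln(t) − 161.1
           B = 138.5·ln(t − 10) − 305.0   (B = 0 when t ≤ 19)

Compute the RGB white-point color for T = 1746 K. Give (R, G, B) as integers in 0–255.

(255, 123, 0)

t = 1746/100 = 17.46; the t ≤ 66 branch applies.
R = 255 by definition for t ≤ 66.
G = 99.47·ln 17.46 − 161.1 = 99.47·2.8599 − 161.1 = 123.376.
t = 17.46 ≤ 19, so B = 0.
Rounded: (255, 123, 0).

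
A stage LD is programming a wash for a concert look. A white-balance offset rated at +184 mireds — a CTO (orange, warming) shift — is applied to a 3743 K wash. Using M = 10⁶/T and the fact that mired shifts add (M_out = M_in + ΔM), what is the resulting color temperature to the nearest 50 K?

2200 K

M_in = 10⁶/3743 = 267.17 mireds.
M_out = 267.17 + (+184) = 451.17 mireds.
T_out = 10⁶/451.17 = 2216.5 K → 2200 K.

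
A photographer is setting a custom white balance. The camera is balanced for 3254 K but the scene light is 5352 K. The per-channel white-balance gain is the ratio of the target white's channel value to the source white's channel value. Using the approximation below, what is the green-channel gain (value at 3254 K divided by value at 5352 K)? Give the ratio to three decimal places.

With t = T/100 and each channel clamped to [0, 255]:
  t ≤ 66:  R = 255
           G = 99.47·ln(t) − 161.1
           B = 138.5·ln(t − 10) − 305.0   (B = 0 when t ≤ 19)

0.789

At 5352 K (t = 53.52):
  G = 99.47·ln 53.52 − 161.1 = 99.47·3.9801 − 161.1 = 234.796.
At 3254 K (t = 32.54):
  G = 99.47·ln 32.54 − 161.1 = 99.47·3.4825 − 161.1 = 185.301.
Gain = 185.301 / 234.796 = 0.7892 → 0.789.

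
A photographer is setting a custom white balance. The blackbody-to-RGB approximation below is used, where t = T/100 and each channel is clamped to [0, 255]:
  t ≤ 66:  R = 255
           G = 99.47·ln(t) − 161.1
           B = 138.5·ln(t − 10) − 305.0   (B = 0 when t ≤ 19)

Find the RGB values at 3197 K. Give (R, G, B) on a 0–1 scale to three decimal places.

(1.000, 0.720, 0.482)

t = 3197/100 = 31.97; the t ≤ 66 branch applies.
R = 255 by definition for t ≤ 66.
G = 99.47·ln 31.97 − 161.1 = 99.47·3.4648 − 161.1 = 183.543.
B = 138.5·ln(31.97 − 10) − 305.0 = 138.5·ln 21.97 − 305.0 = 138.5·3.0897 − 305.0 = 122.920.
Dividing each by 255: (1.0000, 0.7198, 0.4820) → (1.000, 0.720, 0.482).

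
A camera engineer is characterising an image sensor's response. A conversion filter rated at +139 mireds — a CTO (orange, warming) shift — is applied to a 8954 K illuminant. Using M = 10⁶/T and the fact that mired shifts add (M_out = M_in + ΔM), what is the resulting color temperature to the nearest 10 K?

M_in = 10⁶/8954 = 111.68 mireds.
M_out = 111.68 + (+139) = 250.68 mireds.
T_out = 10⁶/250.68 = 3989.1 K → 3990 K.

3990 K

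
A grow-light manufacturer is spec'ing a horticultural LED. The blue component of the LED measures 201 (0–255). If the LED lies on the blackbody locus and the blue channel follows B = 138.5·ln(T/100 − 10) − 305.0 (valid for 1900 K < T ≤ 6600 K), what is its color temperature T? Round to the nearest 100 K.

4900 K

ln(t − 10) = (201 + 305.0) / 138.5 = 3.6534.
t − 10 = e^3.6534 = 38.607, so t = 48.607.
T = 100·t = 4861 K → 4900 K to the nearest 100 K.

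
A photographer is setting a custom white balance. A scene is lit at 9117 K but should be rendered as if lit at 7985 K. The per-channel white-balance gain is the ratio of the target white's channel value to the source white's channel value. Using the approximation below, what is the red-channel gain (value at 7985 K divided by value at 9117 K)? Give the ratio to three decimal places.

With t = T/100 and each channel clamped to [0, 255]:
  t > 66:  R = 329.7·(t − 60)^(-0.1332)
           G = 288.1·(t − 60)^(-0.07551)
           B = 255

At 9117 K (t = 91.17):
  R = 329.7·(91.17 − 60)^(-0.1332) = 329.7·31.17^(-0.1332) = 329.7·0.63246 = 208.523.
At 7985 K (t = 79.85):
  R = 329.7·(79.85 − 60)^(-0.1332) = 329.7·19.85^(-0.1332) = 329.7·0.67164 = 221.441.
Gain = 221.441 / 208.523 = 1.0619 → 1.062.

1.062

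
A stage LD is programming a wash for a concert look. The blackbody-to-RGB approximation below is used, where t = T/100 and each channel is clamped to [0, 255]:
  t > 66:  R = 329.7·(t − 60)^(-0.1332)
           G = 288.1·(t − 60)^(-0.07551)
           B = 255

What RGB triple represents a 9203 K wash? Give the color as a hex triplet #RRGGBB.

t = 9203/100 = 92.03; the t > 66 branch applies.
R = 329.7·(92.03 − 60)^(-0.1332) = 329.7·32.03^(-0.1332) = 329.7·0.63017 = 207.768.
G = 288.1·(92.03 − 60)^(-0.07551) = 288.1·32.03^(-0.07551) = 288.1·0.76969 = 221.747.
B = 255 by definition for t > 66.
Rounded: (208, 222, 255).
In hex: #D0DEFF.

#D0DEFF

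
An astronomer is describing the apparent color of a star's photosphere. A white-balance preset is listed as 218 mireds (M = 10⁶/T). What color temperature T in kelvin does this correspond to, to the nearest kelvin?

4587 K

T = 10⁶ / 218 = 4587.16 K → 4587 K.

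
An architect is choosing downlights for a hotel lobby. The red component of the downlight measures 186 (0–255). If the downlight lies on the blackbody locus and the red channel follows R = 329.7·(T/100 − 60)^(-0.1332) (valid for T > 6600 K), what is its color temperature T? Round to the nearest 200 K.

13400 K

(t − 60)^(-0.1332) = 186/329.7 = 0.56415.
t − 60 = 0.56415^(1/-0.1332) = 0.56415^(-7.508) = 73.521, so t = 133.521.
T = 100·t = 13352 K → 13400 K to the nearest 200 K.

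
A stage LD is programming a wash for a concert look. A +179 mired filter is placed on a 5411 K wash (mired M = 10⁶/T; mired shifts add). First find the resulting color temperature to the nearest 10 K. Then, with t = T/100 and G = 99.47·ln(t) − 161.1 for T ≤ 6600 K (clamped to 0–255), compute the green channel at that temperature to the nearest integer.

M_in = 10⁶/5411 = 184.81; M_out = 184.81 + (+179) = 363.81.
T_out = 10⁶/363.81 = 2748.7 K → 2750 K; t = 27.5.
G = 99.47·ln 27.5 − 161.1 = 99.47·3.3142 − 161.1 = 168.562.
Rounded: 169.

169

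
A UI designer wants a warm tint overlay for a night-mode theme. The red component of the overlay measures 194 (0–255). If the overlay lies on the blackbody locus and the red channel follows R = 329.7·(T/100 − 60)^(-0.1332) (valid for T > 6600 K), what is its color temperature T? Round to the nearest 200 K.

11400 K

(t − 60)^(-0.1332) = 194/329.7 = 0.58841.
t − 60 = 0.58841^(1/-0.1332) = 0.58841^(-7.508) = 53.593, so t = 113.593.
T = 100·t = 11359 K → 11400 K to the nearest 200 K.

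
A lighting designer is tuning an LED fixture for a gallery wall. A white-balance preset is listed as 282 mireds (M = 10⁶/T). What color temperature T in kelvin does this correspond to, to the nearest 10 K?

3550 K

T = 10⁶ / 282 = 3546.10 K → 3550 K.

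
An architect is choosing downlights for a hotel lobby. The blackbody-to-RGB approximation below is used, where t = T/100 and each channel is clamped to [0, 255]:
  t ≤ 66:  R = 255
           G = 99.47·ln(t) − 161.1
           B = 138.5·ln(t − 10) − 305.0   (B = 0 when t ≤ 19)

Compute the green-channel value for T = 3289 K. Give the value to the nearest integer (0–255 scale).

186

t = 3289/100 = 32.89; the t ≤ 66 branch applies.
G = 99.47·ln 32.89 − 161.1 = 99.47·3.4932 − 161.1 = 186.365.
Rounded: 186.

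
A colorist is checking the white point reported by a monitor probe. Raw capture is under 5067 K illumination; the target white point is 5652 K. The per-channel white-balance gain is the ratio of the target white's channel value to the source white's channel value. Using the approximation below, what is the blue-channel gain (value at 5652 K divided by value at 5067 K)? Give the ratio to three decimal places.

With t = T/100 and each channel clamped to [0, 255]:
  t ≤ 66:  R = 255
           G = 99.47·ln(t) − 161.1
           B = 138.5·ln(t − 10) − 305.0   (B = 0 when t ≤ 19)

1.089

At 5067 K (t = 50.67):
  B = 138.5·ln(50.67 − 10) − 305.0 = 138.5·ln 40.67 − 305.0 = 138.5·3.7055 − 305.0 = 208.210.
At 5652 K (t = 56.52):
  B = 138.5·ln(56.52 − 10) − 305.0 = 138.5·ln 46.52 − 305.0 = 138.5·3.8399 − 305.0 = 226.824.
Gain = 226.824 / 208.210 = 1.0894 → 1.089.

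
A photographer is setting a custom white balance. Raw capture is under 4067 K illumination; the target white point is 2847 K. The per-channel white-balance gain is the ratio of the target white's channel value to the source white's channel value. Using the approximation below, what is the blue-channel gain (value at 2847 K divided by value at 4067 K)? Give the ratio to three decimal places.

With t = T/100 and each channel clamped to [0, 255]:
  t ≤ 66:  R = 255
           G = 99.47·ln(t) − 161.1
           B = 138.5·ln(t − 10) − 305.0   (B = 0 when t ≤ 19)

At 4067 K (t = 40.67):
  B = 138.5·ln(40.67 − 10) − 305.0 = 138.5·ln 30.67 − 305.0 = 138.5·3.4233 − 305.0 = 169.125.
At 2847 K (t = 28.47):
  B = 138.5·ln(28.47 − 10) − 305.0 = 138.5·ln 18.47 − 305.0 = 138.5·2.9161 − 305.0 = 98.886.
Gain = 98.886 / 169.125 = 0.5847 → 0.585.

0.585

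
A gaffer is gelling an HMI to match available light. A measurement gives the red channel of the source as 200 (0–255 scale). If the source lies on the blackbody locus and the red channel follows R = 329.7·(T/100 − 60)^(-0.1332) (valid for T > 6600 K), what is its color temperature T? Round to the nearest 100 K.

(t − 60)^(-0.1332) = 200/329.7 = 0.60661.
t − 60 = 0.60661^(1/-0.1332) = 0.60661^(-7.508) = 42.638, so t = 102.638.
T = 100·t = 10264 K → 10300 K to the nearest 100 K.

10300 K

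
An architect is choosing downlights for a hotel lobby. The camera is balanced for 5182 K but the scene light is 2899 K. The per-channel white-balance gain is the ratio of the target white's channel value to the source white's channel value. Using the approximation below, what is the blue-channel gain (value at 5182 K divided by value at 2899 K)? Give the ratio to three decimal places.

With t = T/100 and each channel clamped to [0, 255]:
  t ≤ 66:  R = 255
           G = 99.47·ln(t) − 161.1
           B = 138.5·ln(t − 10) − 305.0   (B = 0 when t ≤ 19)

At 2899 K (t = 28.99):
  B = 138.5·ln(28.99 − 10) − 305.0 = 138.5·ln 18.99 − 305.0 = 138.5·2.9439 − 305.0 = 102.732.
At 5182 K (t = 51.82):
  B = 138.5·ln(51.82 − 10) − 305.0 = 138.5·ln 41.82 − 305.0 = 138.5·3.7334 − 305.0 = 212.072.
Gain = 212.072 / 102.732 = 2.0643 → 2.064.

2.064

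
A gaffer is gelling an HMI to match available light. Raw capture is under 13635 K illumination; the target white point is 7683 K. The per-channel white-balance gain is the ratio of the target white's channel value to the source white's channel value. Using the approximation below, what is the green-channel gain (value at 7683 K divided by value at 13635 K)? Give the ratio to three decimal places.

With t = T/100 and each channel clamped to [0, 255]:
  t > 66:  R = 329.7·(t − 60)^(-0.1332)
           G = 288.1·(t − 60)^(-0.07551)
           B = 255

1.121

At 13635 K (t = 136.35):
  G = 288.1·(136.35 − 60)^(-0.07551) = 288.1·76.35^(-0.07551) = 288.1·0.72082 = 207.669.
At 7683 K (t = 76.83):
  G = 288.1·(76.83 − 60)^(-0.07551) = 288.1·16.83^(-0.07551) = 288.1·0.80801 = 232.789.
Gain = 232.789 / 207.669 = 1.1210 → 1.121.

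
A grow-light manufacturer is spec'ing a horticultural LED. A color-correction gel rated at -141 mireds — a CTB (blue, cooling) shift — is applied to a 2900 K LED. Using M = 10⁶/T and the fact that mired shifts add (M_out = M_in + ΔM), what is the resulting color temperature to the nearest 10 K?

4910 K

M_in = 10⁶/2900 = 344.83 mireds.
M_out = 344.83 + (-141) = 203.83 mireds.
T_out = 10⁶/203.83 = 4906.1 K → 4910 K.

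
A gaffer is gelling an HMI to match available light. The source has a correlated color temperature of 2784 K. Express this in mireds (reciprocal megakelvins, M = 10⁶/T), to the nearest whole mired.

M = 10⁶ / 2784 = 359.195 → 359 mireds.

359 mireds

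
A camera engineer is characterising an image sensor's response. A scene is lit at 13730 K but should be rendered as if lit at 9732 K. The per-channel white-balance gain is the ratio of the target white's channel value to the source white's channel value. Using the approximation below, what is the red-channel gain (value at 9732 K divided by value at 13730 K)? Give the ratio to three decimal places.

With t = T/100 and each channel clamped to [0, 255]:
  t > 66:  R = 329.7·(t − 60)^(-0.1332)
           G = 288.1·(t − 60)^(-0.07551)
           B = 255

1.102

At 13730 K (t = 137.3):
  R = 329.7·(137.3 − 60)^(-0.1332) = 329.7·77.3^(-0.1332) = 329.7·0.56040 = 184.762.
At 9732 K (t = 97.32):
  R = 329.7·(97.32 − 60)^(-0.1332) = 329.7·37.32^(-0.1332) = 329.7·0.61747 = 203.581.
Gain = 203.581 / 184.762 = 1.1019 → 1.102.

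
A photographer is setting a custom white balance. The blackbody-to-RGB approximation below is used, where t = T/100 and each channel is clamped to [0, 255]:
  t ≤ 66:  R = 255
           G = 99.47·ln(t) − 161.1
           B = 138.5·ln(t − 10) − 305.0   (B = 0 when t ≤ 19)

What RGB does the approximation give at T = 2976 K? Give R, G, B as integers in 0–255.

R=255, G=176, B=108

t = 2976/100 = 29.76; the t ≤ 66 branch applies.
R = 255 by definition for t ≤ 66.
G = 99.47·ln 29.76 − 161.1 = 99.47·3.3932 − 161.1 = 176.418.
B = 138.5·ln(29.76 − 10) − 305.0 = 138.5·ln 19.76 − 305.0 = 138.5·2.9837 − 305.0 = 108.237.
Rounded: (255, 176, 108).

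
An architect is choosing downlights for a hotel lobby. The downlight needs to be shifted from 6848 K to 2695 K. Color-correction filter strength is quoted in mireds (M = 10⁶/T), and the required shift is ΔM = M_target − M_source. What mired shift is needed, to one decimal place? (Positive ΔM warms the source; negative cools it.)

+225.0 mireds

M_source = 10⁶/6848 = 146.028; M_target = 10⁶/2695 = 371.058.
ΔM = 371.058 − 146.028 = 225.029 → +225.0 mireds, a warming shift.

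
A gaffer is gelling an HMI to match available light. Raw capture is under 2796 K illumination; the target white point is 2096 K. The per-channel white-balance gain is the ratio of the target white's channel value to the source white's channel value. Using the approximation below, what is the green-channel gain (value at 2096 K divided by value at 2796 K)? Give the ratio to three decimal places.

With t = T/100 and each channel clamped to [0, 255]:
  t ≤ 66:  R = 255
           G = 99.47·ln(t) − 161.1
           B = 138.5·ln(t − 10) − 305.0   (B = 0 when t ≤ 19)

0.832

At 2796 K (t = 27.96):
  G = 99.47·ln 27.96 − 161.1 = 99.47·3.3308 − 161.1 = 170.212.
At 2096 K (t = 20.96):
  G = 99.47·ln 20.96 − 161.1 = 99.47·3.0426 − 161.1 = 141.549.
Gain = 141.549 / 170.212 = 0.8316 → 0.832.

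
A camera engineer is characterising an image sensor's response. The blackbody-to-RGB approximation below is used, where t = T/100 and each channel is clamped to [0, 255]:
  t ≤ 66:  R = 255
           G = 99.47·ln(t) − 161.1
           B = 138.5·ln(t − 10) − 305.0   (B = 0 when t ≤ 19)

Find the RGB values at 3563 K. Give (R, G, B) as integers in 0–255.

(255, 194, 144)

t = 3563/100 = 35.63; the t ≤ 66 branch applies.
R = 255 by definition for t ≤ 66.
G = 99.47·ln 35.63 − 161.1 = 99.47·3.5732 − 161.1 = 194.325.
B = 138.5·ln(35.63 − 10) − 305.0 = 138.5·ln 25.63 − 305.0 = 138.5·3.2438 − 305.0 = 144.261.
Rounded: (255, 194, 144).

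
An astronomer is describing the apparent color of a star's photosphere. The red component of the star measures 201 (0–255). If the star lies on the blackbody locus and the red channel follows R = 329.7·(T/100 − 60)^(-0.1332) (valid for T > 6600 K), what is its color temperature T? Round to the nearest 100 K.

(t − 60)^(-0.1332) = 201/329.7 = 0.60965.
t − 60 = 0.60965^(1/-0.1332) = 0.60965^(-7.508) = 41.071, so t = 101.071.
T = 100·t = 10107 K → 10100 K to the nearest 100 K.

10100 K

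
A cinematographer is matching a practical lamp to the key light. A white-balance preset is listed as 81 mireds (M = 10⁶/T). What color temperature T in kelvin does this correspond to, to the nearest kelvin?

12346 K

T = 10⁶ / 81 = 12345.68 K → 12346 K.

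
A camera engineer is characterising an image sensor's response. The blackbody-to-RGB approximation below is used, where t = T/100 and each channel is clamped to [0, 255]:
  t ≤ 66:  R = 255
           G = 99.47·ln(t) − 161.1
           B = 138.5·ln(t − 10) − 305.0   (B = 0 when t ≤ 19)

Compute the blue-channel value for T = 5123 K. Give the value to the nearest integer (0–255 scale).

t = 5123/100 = 51.23; the t ≤ 66 branch applies.
B = 138.5·ln(51.23 − 10) − 305.0 = 138.5·ln 41.23 − 305.0 = 138.5·3.7192 − 305.0 = 210.105.
Rounded: 210.

210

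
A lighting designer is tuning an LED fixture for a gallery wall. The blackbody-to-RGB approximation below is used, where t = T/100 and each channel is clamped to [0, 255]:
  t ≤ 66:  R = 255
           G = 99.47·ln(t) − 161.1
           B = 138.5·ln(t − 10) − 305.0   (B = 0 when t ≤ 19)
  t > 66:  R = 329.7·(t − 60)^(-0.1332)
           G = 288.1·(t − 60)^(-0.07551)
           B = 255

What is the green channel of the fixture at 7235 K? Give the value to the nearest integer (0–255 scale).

238

t = 7235/100 = 72.35; the t > 66 branch applies.
G = 288.1·(72.35 − 60)^(-0.07551) = 288.1·12.35^(-0.07551) = 288.1·0.82712 = 238.293.
Rounded: 238.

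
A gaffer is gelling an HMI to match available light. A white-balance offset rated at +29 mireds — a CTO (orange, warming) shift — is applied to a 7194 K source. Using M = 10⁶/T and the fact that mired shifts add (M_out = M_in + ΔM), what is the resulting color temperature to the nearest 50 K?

M_in = 10⁶/7194 = 139.00 mireds.
M_out = 139.00 + (+29) = 168.00 mireds.
T_out = 10⁶/168.00 = 5952.2 K → 5950 K.

5950 K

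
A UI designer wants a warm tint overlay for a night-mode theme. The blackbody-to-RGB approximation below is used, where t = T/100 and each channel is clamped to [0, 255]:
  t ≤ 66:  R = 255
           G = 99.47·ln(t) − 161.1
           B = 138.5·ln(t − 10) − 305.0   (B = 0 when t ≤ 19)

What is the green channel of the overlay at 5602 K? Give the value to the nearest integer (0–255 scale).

239

t = 5602/100 = 56.02; the t ≤ 66 branch applies.
G = 99.47·ln 56.02 − 161.1 = 99.47·4.0257 − 161.1 = 239.337.
Rounded: 239.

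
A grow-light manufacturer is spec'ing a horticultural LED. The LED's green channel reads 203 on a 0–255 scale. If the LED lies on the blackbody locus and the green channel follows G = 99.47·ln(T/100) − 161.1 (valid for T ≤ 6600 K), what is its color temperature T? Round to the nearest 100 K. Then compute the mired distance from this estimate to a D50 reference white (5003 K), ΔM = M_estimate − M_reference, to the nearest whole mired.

ln t = (203 + 161.1) / 99.47 = 3.6604.
t = e^3.6604 = 38.877.
T = 100·t = 3888 K → 3900 K to the nearest 100 K.
M_estimate = 10⁶/3900 = 256.41; M_reference = 10⁶/5003 = 199.88.
ΔM = 256.41 − 199.88 = 56.53 → +57 mireds.

+57 mireds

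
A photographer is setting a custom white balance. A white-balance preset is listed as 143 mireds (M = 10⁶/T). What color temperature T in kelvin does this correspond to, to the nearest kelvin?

T = 10⁶ / 143 = 6993.01 K → 6993 K.

6993 K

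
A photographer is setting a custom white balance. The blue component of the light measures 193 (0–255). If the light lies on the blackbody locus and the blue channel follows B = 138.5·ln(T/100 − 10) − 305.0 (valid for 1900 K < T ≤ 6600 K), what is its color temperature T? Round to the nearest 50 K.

4650 K

ln(t − 10) = (193 + 305.0) / 138.5 = 3.5957.
t − 10 = e^3.5957 = 36.440, so t = 46.440.
T = 100·t = 4644 K → 4650 K to the nearest 50 K.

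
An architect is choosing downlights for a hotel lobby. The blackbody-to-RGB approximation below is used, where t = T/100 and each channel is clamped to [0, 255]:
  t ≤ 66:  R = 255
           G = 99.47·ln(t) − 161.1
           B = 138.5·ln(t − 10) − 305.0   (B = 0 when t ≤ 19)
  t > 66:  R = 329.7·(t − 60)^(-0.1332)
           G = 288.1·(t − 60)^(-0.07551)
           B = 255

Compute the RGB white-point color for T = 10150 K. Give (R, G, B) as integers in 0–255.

(201, 217, 255)

t = 10150/100 = 101.5; the t > 66 branch applies.
R = 329.7·(101.5 − 60)^(-0.1332) = 329.7·41.5^(-0.1332) = 329.7·0.60880 = 200.722.
G = 288.1·(101.5 − 60)^(-0.07551) = 288.1·41.5^(-0.07551) = 288.1·0.75478 = 217.453.
B = 255 by definition for t > 66.
Rounded: (201, 217, 255).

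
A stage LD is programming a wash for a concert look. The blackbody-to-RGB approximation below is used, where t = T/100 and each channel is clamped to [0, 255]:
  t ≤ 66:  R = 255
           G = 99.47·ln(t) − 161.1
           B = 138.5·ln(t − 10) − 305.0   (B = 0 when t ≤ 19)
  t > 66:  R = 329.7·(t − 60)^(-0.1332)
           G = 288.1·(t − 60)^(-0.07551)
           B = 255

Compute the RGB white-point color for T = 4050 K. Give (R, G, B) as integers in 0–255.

(255, 207, 168)

t = 4050/100 = 40.5; the t ≤ 66 branch applies.
R = 255 by definition for t ≤ 66.
G = 99.47·ln 40.5 − 161.1 = 99.47·3.7013 − 161.1 = 207.069.
B = 138.5·ln(40.5 − 10) − 305.0 = 138.5·ln 30.5 − 305.0 = 138.5·3.4177 − 305.0 = 168.355.
Rounded: (255, 207, 168).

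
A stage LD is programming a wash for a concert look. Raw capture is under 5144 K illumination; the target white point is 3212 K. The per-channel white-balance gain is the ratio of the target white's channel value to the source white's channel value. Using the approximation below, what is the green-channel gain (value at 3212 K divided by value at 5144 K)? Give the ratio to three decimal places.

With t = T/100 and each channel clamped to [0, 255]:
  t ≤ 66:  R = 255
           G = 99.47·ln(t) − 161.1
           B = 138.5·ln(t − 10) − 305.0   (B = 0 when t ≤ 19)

0.797

At 5144 K (t = 51.44):
  G = 99.47·ln 51.44 − 161.1 = 99.47·3.9404 − 161.1 = 230.853.
At 3212 K (t = 32.12):
  G = 99.47·ln 32.12 − 161.1 = 99.47·3.4695 − 161.1 = 184.009.
Gain = 184.009 / 230.853 = 0.7971 → 0.797.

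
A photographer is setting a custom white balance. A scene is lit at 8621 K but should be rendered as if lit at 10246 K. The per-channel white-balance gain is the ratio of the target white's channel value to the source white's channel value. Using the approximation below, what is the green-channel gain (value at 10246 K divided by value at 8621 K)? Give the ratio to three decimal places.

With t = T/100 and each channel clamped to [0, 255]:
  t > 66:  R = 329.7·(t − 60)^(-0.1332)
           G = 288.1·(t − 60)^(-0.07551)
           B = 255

At 8621 K (t = 86.21):
  G = 288.1·(86.21 − 60)^(-0.07551) = 288.1·26.21^(-0.07551) = 288.1·0.78143 = 225.131.
At 10246 K (t = 102.46):
  G = 288.1·(102.46 − 60)^(-0.07551) = 288.1·42.46^(-0.07551) = 288.1·0.75348 = 217.077.
Gain = 217.077 / 225.131 = 0.9642 → 0.964.

0.964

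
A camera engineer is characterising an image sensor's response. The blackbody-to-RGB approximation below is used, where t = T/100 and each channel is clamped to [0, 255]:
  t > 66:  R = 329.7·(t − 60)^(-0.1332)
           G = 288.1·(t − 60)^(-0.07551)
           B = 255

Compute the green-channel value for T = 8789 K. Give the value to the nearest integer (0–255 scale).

t = 8789/100 = 87.89; the t > 66 branch applies.
G = 288.1·(87.89 − 60)^(-0.07551) = 288.1·27.89^(-0.07551) = 288.1·0.77778 = 224.077.
Rounded: 224.

224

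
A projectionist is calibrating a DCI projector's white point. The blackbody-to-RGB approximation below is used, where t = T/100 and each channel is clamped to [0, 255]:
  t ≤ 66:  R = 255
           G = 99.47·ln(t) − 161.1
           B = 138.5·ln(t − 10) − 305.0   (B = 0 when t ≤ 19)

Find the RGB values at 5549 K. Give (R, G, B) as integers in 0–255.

t = 5549/100 = 55.49; the t ≤ 66 branch applies.
R = 255 by definition for t ≤ 66.
G = 99.47·ln 55.49 − 161.1 = 99.47·4.0162 − 161.1 = 238.392.
B = 138.5·ln(55.49 − 10) − 305.0 = 138.5·ln 45.49 − 305.0 = 138.5·3.8175 − 305.0 = 223.723.
Rounded: (255, 238, 224).

(255, 238, 224)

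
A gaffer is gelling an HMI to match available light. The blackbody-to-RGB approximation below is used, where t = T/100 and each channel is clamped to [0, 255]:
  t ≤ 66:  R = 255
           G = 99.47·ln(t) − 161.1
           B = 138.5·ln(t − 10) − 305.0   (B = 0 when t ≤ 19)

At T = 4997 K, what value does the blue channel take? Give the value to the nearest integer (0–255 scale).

206

t = 4997/100 = 49.97; the t ≤ 66 branch applies.
B = 138.5·ln(49.97 − 10) − 305.0 = 138.5·ln 39.97 − 305.0 = 138.5·3.6881 − 305.0 = 205.806.
Rounded: 206.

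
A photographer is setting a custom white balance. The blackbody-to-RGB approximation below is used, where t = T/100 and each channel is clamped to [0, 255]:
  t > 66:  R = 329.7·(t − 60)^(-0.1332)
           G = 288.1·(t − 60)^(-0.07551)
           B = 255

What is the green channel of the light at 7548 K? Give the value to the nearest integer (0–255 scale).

t = 7548/100 = 75.48; the t > 66 branch applies.
G = 288.1·(75.48 − 60)^(-0.07551) = 288.1·15.48^(-0.07551) = 288.1·0.81313 = 234.263.
Rounded: 234.

234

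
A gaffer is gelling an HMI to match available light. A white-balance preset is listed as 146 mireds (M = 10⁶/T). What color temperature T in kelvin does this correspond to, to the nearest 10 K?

T = 10⁶ / 146 = 6849.32 K → 6850 K.

6850 K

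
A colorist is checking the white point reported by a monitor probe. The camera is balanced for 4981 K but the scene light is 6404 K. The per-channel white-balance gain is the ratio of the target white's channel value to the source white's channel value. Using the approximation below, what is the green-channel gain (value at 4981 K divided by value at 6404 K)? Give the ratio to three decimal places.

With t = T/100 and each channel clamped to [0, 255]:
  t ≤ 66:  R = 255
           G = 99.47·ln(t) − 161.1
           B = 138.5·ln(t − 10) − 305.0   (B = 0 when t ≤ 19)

At 6404 K (t = 64.04):
  G = 99.47·ln 64.04 − 161.1 = 99.47·4.1595 − 161.1 = 252.646.
At 4981 K (t = 49.81):
  G = 99.47·ln 49.81 − 161.1 = 99.47·3.9082 − 161.1 = 227.650.
Gain = 227.650 / 252.646 = 0.9011 → 0.901.

0.901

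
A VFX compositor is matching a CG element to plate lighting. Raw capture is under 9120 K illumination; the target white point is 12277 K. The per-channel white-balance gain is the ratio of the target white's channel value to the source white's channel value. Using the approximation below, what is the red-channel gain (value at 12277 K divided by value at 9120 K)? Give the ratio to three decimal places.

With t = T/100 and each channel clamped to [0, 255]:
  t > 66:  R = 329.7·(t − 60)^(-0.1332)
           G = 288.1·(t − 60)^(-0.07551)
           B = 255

0.911

At 9120 K (t = 91.2):
  R = 329.7·(91.2 − 60)^(-0.1332) = 329.7·31.2^(-0.1332) = 329.7·0.63238 = 208.496.
At 12277 K (t = 122.77):
  R = 329.7·(122.77 − 60)^(-0.1332) = 329.7·62.77^(-0.1332) = 329.7·0.57616 = 189.958.
Gain = 189.958 / 208.496 = 0.9111 → 0.911.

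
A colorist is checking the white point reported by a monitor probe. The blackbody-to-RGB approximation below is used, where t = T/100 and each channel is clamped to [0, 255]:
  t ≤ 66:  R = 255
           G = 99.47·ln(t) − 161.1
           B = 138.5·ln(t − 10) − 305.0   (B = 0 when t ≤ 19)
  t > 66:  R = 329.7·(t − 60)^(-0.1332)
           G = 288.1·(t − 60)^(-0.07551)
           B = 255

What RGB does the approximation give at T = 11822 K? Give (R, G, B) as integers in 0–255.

(192, 212, 255)

t = 11822/100 = 118.22; the t > 66 branch applies.
R = 329.7·(118.22 − 60)^(-0.1332) = 329.7·58.22^(-0.1332) = 329.7·0.58196 = 191.872.
G = 288.1·(118.22 − 60)^(-0.07551) = 288.1·58.22^(-0.07551) = 288.1·0.73573 = 211.964.
B = 255 by definition for t > 66.
Rounded: (192, 212, 255).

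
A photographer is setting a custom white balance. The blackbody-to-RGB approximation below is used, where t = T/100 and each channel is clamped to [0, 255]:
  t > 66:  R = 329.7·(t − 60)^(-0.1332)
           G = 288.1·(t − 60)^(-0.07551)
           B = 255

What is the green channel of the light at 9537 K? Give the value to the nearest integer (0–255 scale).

t = 9537/100 = 95.37; the t > 66 branch applies.
G = 288.1·(95.37 − 60)^(-0.07551) = 288.1·35.37^(-0.07551) = 288.1·0.76395 = 220.093.
Rounded: 220.

220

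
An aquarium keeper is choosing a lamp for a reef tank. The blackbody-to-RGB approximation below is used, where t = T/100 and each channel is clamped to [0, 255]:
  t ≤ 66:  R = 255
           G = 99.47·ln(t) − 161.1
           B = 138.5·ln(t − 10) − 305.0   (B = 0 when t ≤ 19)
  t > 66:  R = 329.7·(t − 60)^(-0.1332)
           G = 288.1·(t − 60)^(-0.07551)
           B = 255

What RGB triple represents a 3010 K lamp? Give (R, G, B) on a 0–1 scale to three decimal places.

t = 3010/100 = 30.1; the t ≤ 66 branch applies.
R = 255 by definition for t ≤ 66.
G = 99.47·ln 30.1 − 161.1 = 99.47·3.4045 − 161.1 = 177.548.
B = 138.5·ln(30.1 − 10) − 305.0 = 138.5·ln 20.1 − 305.0 = 138.5·3.0007 − 305.0 = 110.600.
Dividing each by 255: (1.0000, 0.6963, 0.4337) → (1.000, 0.696, 0.434).

(1.000, 0.696, 0.434)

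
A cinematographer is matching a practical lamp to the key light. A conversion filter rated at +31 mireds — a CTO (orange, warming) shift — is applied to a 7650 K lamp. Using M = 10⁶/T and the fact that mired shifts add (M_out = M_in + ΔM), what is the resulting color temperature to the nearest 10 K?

M_in = 10⁶/7650 = 130.72 mireds.
M_out = 130.72 + (+31) = 161.72 mireds.
T_out = 10⁶/161.72 = 6183.6 K → 6180 K.

6180 K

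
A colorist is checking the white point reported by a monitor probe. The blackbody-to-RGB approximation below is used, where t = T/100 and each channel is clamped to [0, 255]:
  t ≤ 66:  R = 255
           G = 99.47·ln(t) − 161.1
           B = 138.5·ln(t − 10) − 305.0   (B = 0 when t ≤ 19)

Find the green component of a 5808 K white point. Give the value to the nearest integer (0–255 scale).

t = 5808/100 = 58.08; the t ≤ 66 branch applies.
G = 99.47·ln 58.08 − 161.1 = 99.47·4.0618 − 161.1 = 242.929.
Rounded: 243.

243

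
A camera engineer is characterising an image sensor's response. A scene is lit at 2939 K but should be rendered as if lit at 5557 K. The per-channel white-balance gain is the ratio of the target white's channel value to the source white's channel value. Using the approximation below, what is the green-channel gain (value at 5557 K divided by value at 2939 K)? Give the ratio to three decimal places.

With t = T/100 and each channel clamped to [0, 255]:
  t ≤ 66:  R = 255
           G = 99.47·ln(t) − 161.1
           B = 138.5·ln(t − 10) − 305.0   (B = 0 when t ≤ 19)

1.362

At 2939 K (t = 29.39):
  G = 99.47·ln 29.39 − 161.1 = 99.47·3.3807 − 161.1 = 175.174.
At 5557 K (t = 55.57):
  G = 99.47·ln 55.57 − 161.1 = 99.47·4.0176 − 161.1 = 238.535.
Gain = 238.535 / 175.174 = 1.3617 → 1.362.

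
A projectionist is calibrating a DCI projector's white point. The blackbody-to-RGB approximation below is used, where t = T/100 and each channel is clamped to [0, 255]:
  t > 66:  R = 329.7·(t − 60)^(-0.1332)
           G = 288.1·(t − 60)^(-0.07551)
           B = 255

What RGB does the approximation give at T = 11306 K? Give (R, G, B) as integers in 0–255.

(194, 213, 255)

t = 11306/100 = 113.06; the t > 66 branch applies.
R = 329.7·(113.06 − 60)^(-0.1332) = 329.7·53.06^(-0.1332) = 329.7·0.58920 = 194.258.
G = 288.1·(113.06 − 60)^(-0.07551) = 288.1·53.06^(-0.07551) = 288.1·0.74091 = 213.455.
B = 255 by definition for t > 66.
Rounded: (194, 213, 255).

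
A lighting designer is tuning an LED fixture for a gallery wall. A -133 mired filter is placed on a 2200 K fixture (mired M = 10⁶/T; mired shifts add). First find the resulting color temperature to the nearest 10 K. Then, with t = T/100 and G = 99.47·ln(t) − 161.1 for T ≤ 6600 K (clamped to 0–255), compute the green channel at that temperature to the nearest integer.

181

M_in = 10⁶/2200 = 454.55; M_out = 454.55 + (-133) = 321.55.
T_out = 10⁶/321.55 = 3110.0 K → 3110 K; t = 31.1.
G = 99.47·ln 31.1 − 161.1 = 99.47·3.4372 − 161.1 = 180.799.
Rounded: 181.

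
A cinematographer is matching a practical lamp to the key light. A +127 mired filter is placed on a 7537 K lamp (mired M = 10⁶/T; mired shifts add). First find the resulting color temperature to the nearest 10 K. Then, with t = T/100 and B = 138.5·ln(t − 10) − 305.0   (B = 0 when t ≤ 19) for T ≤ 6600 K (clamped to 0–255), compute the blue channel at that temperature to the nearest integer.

159

M_in = 10⁶/7537 = 132.68; M_out = 132.68 + (+127) = 259.68.
T_out = 10⁶/259.68 = 3850.9 K → 3850 K; t = 38.5.
B = 138.5·ln(38.5 − 10) − 305.0 = 138.5·ln 28.5 − 305.0 = 138.5·3.3499 − 305.0 = 158.962.
Rounded: 159.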